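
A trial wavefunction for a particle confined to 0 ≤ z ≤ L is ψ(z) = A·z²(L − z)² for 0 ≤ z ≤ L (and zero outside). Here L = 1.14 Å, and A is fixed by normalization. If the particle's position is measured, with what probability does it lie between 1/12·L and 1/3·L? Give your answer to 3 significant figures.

P ≈ 0.144

|ψ|² is the probability density, so P = ∫_{1/12·L}^{1/3·L} |ψ|² dz.
With A² fixed by ∫|ψ|² = 1, i.e. A² = (L^9/630)^(−1), substitute and integrate.
Let u = z/L; then A² and the length scale cancel, so P = ∫_{1/12}^{1/3} u^4·(1 - u)^4 du ÷ ∫_{0}^{1} u^4·(1 - u)^4 du.
Using ∫ u^4·(1 - u)^4 du = u^5·(70·u^4 - 315·u^3 + 540·u^2 - 420·u + 126)/630, the numerator is ≈ 0.00022931 and the denominator is 1/630.
Taking the ratio, P = 0.1445.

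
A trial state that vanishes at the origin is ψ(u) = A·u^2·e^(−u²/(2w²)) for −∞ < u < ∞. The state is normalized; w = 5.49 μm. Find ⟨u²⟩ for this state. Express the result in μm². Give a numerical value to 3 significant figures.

The expectation value is the |ψ|²-weighted average of u^2: ∫ u^2|ψ|² du.
Using the Gaussian integral ∫_{−∞}^{∞} e^(−αu²) du = √(π/α), since the A² factors cancel between numerator and denominator, ⟨u²⟩ = 5·w^2/2.
With w = 5.49, ⟨u^2⟩ = 75.35.

⟨u^2⟩ ≈ 75.4 μm^2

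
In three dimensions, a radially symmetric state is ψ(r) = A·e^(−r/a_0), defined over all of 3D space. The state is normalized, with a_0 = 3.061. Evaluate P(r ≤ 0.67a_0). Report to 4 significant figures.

With dV = 4πr²dr, the probability is ∫|ψ|² dV over r ≤ 0.67a_0.
Normalization gives A² = 1/(π·a_0^3).
Let u = r/a_0; then A², 4π and the length scale all cancel, so P = ∫_{0}^{0.67} u^2·e^(-2·u) du ÷ ∫_{0}^{∞} u^2·e^(-2·u) du.
Using ∫ u^2·e^(-2·u) du = -(2·u^2 + 2·u + 1)·e^(-2·u)/4, the numerator is ≈ 0.0380490 and the denominator is 1/4.
This evaluates to P = 0.15220.

P ≈ 0.1522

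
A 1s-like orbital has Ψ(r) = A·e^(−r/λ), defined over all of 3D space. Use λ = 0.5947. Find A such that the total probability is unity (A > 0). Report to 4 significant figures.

Normalization requires ∫|Ψ|² 4πr² dr = 1, integrated from 0 to ∞.
With ∫₀^∞ r^2 e^(−αr) dr = 2!/α^3, carrying out the integral gives A² · π·λ^3.
Hence A² = 1/[π·λ^3].
Substituting λ = 0.5947 gives A² = 1.5134, so A = 1.2302.

A ≈ 1.230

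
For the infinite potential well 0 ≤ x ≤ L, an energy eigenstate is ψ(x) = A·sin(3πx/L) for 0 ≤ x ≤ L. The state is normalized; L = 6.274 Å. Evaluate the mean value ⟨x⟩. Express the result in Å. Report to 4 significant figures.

⟨x⟩ ≈ 3.137 Å

⟨x⟩ = ∫ x |ψ|² dx over the full domain.
The ratio of the moment integral to the normalization integral gives ⟨x⟩ = L/2.
With L = 6.274, ⟨x⟩ = 3.1370.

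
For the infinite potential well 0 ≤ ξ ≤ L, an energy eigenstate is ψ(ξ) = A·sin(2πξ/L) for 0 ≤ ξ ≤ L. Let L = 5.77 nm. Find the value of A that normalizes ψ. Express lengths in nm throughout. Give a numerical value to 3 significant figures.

A ≈ 0.589 nm^(-1/2)

Normalization requires ∫|ψ|² dξ = 1, integrated from 0 to L.
With ∫₀^L sin²(nπξ/L) dξ = L/2, with ψ = A·sin(2πξ/L), the integral evaluates to A²·[L/2].
Setting this equal to 1 gives A² = 1/(L/2).
Substituting L = 5.77 gives A² = 0.3466, so A = 0.5887.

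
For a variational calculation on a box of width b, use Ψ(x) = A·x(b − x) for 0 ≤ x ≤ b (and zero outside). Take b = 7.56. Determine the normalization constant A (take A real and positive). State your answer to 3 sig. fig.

We need A² ∫|f|² dx = 1, taking the integral from 0 to b.
Expanding the polynomial and integrating term by term, carrying out the integral gives A² · b^5/30.
Setting this equal to 1 gives A² = 1/(b^5/30).
With b = 7.56: A² = 0.001215 and A = 0.03485.

A ≈ 0.0349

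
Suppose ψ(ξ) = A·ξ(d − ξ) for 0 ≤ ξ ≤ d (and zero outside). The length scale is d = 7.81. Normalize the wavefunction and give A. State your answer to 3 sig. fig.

Normalization requires ∫|ψ|² dξ = 1, integrated from 0 to d.
Expanding the polynomial and integrating term by term, ∫|ψ|² dξ = A²·(d^5/30).
Setting this equal to 1 gives A² = 1/(d^5/30).
Plugging in d = 7.81 yields A = 0.03213.

A ≈ 0.0321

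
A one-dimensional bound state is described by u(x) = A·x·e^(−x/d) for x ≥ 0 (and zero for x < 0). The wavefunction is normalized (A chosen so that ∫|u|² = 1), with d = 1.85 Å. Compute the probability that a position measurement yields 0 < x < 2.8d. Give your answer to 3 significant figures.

P ≈ 0.918

P = ∫_{0}^{2.8d} |u(x)|² dx.
The normalization integral ∫|u|²dx over the whole domain equals d^3/4·A², and A² cancels in the ratio.
In terms of t = x/d (A² and the length scale cancel between numerator and denominator), P = [∫_{0}^{2.8} t^2·e^(-2·t) dt] / [∫_{0}^{∞} t^2·e^(-2·t) dt].
Using ∫ t^2·e^(-2·t) dt = -(2·t^2 + 2·t + 1)·e^(-2·t)/4, the numerator is 1/4 - 557·e^(-28/5)/100 and the denominator is 1/4.
Taking the ratio, P = 0.9176.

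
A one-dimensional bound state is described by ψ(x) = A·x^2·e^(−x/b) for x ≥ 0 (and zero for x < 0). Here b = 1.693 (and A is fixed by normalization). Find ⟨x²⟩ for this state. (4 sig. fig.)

⟨x^2⟩ ≈ 21.50

The expectation value is the |ψ|²-weighted average of x^2: ∫ x^2|ψ|² dx.
The ratio of the moment integral to the normalization integral gives ⟨x²⟩ = 15·b^2/2.
With b = 1.693, ⟨x^2⟩ = 21.497.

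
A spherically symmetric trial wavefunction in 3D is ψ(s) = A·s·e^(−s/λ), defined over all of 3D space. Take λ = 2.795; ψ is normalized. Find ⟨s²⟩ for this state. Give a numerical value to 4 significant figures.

By definition ⟨s²⟩ = ∫ s^2 |ψ(s)|² 4πs² ds.
With ∫₀^∞ s^6 e^(−αs) ds = 6!/α^7, the ratio of the moment integral to the normalization integral gives ⟨s²⟩ = 15·λ^2/2.
Putting λ = 2.795 gives 58.590.

⟨s^2⟩ ≈ 58.59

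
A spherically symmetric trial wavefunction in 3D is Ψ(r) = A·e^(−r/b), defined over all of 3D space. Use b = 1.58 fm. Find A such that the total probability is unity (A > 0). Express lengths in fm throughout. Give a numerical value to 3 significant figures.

Normalization requires ∫|Ψ|² 4πr² dr = 1, integrated from 0 to ∞.
(Spherical symmetry: dV = 4πr² dr.)
The integral (without the A² prefactor) comes out to π·b^3.
Substituting b = 1.58 gives A² = 0.08070, so A = 0.2841.

A ≈ 0.284 fm^(-3/2)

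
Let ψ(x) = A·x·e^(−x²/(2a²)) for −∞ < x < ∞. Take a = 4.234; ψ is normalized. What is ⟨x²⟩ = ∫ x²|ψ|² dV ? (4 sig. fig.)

⟨x^2⟩ ≈ 26.89

⟨x²⟩ = ∫ x^2 |ψ|² dx over the full domain.
Differentiating ∫e^(−αx²) dx = √(π/α) under α to get the higher moments, the ratio of the moment integral to the normalization integral gives ⟨x²⟩ = 3·a^2/2.
Putting a = 4.234 gives 26.890.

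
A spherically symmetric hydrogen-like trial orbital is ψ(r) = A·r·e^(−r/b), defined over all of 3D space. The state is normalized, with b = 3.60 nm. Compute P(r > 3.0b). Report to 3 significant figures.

P ≈ 0.285

P = ∫ |ψ|² 4πr² dr over r > 3.0b.
The full normalization integral is A²·[3·π·b^5] = 1, fixing A².
Let u = r/b; then A², 4π and the length scale all cancel, so P = ∫_{3.0}^{∞} u^4·e^(-2·u) du ÷ ∫_{0}^{∞} u^4·e^(-2·u) du.
With ∫ u^4·e^(-2·u) du = -(u^4/2 + u^3 + 3·u^2/2 + 3·u/2 + 3/4)·e^(-2·u) + C, the region integral is 345·e^(-6)/4 and the full one is 3/4.
Taking the ratio yields P = 0.2851.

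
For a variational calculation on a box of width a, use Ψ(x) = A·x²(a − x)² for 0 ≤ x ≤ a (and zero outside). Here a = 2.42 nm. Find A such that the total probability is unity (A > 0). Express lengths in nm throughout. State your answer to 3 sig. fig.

A ≈ 0.470 nm^(-9/2)

Require ∫ |Ψ|² dx = 1 over the whole domain.
Expanding the polynomial and integrating term by term, with Ψ = A·x²(a − x)², the integral evaluates to A²·[a^9/630].
Substituting a = 2.42 gives A² = 0.2213, so A = 0.4704.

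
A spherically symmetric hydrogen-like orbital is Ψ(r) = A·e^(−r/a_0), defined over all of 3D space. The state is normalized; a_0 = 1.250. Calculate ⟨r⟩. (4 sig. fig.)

⟨r⟩ ≈ 1.875

By definition ⟨r⟩ = ∫ r |Ψ(r)|² 4πr² dr.
Evaluating both integrals, ⟨r⟩ = 3·a_0/2.
Putting a_0 = 1.250 gives 1.8750.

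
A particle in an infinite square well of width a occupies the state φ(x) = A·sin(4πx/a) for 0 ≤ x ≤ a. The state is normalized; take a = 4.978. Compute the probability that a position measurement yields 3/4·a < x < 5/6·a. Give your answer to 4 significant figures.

P = ∫_{3/4·a}^{5/6·a} |φ(x)|² dx.
Since A² = 1/(a/2), this is the region integral divided by the full normalization integral.
Let u = x/a; then A² and the length scale cancel, so P = ∫_{3/4}^{5/6} sin(4·π·u)^2 du ÷ ∫_{0}^{1} sin(4·π·u)^2 du.
Using ∫ sin(4·π·u)^2 du = u/2 - sin(4·π·u)·cos(4·π·u)/(8·π), the numerator is -√(3)/(32·π) + 1/24 and the denominator is 1/2.
Evaluating gives P = (-√(3)/16 + π/12)/π.

P ≈ 0.04888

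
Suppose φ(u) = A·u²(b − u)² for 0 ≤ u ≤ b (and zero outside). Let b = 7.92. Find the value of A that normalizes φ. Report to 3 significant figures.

A ≈ 0.00227

Require ∫ |φ|² du = 1 over the whole domain.
∫|φ|² du = A²·(b^9/630).
So A² = (b^9/630)^(−1).
With b = 7.92: A² = 0.000005138 and A = 0.002267.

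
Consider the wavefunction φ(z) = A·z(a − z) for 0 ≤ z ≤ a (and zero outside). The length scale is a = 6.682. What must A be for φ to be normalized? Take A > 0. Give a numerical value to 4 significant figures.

Require ∫ |φ|² dz = 1 over the whole domain.
With φ = A·z(a − z), the integral evaluates to A²·[a^5/30].
So A² = (a^5/30)^(−1).
Substituting a = 6.682 gives A² = 0.0022521, so A = 0.047456.

A ≈ 0.04746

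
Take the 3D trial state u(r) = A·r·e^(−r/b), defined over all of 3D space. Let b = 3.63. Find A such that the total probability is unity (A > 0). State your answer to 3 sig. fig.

We need A² ∫|f|² 4πr² dr = 1, taking the integral from 0 to ∞.
The angular integral contributes 4π, leaving ∫₀^∞ r²|u|² dr.
Carrying out the integral gives A² · 3·π·b^5.
So A² = (3·π·b^5)^(−1).
With b = 3.63: A² = 0.0001683 and A = 0.01297.

A ≈ 0.0130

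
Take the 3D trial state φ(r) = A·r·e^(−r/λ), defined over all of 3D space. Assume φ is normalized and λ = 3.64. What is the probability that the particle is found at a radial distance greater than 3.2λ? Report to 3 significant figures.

P ≈ 0.235

With dV = 4πr²dr, the probability is ∫|φ|² dV over r > 3.2λ.
Normalization gives A² = 1/(3·π·λ^5).
In terms of u = r/λ (A², 4π and the length scale all cancel between numerator and denominator), P = [∫_{3.2}^{∞} u^4·e^(-2·u) du] / [∫_{0}^{∞} u^4·e^(-2·u) du].
Using ∫ u^4·e^(-2·u) du = -(u^4/2 + u^3 + 3·u^2/2 + 3·u/2 + 3/4)·e^(-2·u), the numerator is ≈ 0.17630 and the denominator is 3/4.
The region integral divided by the full integral gives P = 0.2351.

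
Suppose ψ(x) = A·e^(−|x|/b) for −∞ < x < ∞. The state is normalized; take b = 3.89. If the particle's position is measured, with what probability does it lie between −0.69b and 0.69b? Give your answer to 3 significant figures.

P ≈ 0.748

P = ∫_{−0.69b}^{0.69b} |ψ(x)|² dx.
The normalization integral ∫|ψ|²dx over the whole domain equals b·A², and A² cancels in the ratio.
By symmetry take twice the x ≥ 0 contribution in numerator and denominator; the 2's cancel. Let u = x/b; then A² and the length scale cancel, so P = ∫_{0}^{0.69} e^(-2·u) du ÷ ∫_{0}^{∞} e^(-2·u) du.
An antiderivative of e^(-2·u) is -e^(-2·u)/2; evaluating from 0 to 0.69 gives 1/2 - e^(-69/50)/2, while the full integral is 1/2.
Evaluating gives P = 0.7484.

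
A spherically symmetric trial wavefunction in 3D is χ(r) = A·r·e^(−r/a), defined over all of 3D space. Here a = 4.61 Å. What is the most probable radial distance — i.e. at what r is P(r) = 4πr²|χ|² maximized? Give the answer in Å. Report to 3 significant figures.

Differentiate P(r) = 4πr²|χ|² with respect to r and set to zero.
This gives r = 2·a.
With a = 4.61, the most probable radial distance is 9.220 Å.

r ≈ 9.22 Å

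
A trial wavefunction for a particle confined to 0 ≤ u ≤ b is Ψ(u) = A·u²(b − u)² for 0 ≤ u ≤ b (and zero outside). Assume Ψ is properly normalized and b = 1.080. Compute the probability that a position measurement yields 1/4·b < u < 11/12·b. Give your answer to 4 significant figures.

P ≈ 0.9507

|Ψ|² is the probability density, so P = ∫_{1/4·b}^{11/12·b} |Ψ|² du.
Since A² = 1/(b^9/630), this is the region integral divided by the full normalization integral.
Substituting t = u/b, A² and the length scale cancel in the ratio: P = ∫_{1/4}^{11/12} t^4·(1 - t)^4 dt / ∫_{0}^{1} t^4·(1 - t)^4 dt.
With ∫ t^4·(1 - t)^4 dt = t^5·(70·t^4 - 315·t^3 + 540·t^2 - 420·t + 126)/630 + C, the region integral is ≈ 0.00150904 and the full one is 1/630.
The result is P = 0.95069.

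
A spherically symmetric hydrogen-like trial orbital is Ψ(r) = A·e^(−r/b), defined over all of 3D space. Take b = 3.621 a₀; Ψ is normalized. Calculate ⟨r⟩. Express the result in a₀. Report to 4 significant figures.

⟨r⟩ = ∫ r |Ψ|² 4πr² dr over the full domain.
With ∫₀^∞ r^3 e^(−αr) dr = 3!/α^4, evaluating both integrals, ⟨r⟩ = 3·b/2.
With b = 3.621, ⟨r⟩ = 5.4315.

⟨r⟩ ≈ 5.432 a₀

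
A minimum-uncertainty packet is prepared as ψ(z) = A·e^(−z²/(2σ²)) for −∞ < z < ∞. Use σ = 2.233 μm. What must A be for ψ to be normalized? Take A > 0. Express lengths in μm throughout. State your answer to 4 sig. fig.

The normalization condition is ∫|ψ|² dz = 1 from −∞ to ∞.
∫|ψ|² dz = A²·(√(π)·σ).
With σ = 2.233: A² = 0.25266 and A = 0.50265.

A ≈ 0.5027 μm^(-1/2)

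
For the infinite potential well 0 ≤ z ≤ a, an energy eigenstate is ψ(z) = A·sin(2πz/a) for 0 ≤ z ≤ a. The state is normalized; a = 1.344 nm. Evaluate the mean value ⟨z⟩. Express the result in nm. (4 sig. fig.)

⟨z⟩ ≈ 0.6720 nm

The expectation value is the |ψ|²-weighted average of z: ∫ z|ψ|² dz.
Since the A² factors cancel between numerator and denominator, ⟨z⟩ = a/2.
Putting a = 1.344 gives 0.67200.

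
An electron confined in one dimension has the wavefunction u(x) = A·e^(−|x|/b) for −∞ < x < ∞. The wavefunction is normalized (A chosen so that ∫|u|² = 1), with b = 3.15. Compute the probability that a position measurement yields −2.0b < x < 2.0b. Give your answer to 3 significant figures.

|u|² is the probability density, so P = ∫_{−2.0b}^{2.0b} |u|² dx.
With A² fixed by ∫|u|² = 1, i.e. A² = (b)^(−1), substitute and integrate.
Both integrals are even about x = 0, so only the x ≥ 0 halves are needed (the factors of 2 cancel). In terms of t = x/b (A² and the length scale cancel between numerator and denominator), P = [∫_{0}^{2.0} e^(-2·t) dt] / [∫_{0}^{∞} e^(-2·t) dt].
With ∫ e^(-2·t) dt = -e^(-2·t)/2 + C, the region integral is 1/2 - e^(-4)/2 and the full one is 1/2.
This works out to P = 0.9817.

P ≈ 0.982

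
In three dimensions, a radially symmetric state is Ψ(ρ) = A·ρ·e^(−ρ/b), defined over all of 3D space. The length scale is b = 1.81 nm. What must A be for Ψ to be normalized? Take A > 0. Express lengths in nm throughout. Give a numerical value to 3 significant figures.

A ≈ 0.0739 nm^(-5/2)

Normalization requires ∫|Ψ|² 4πρ² dρ = 1, integrated from 0 to ∞.
Using ∫₀^∞ ρⁿ e^(−αρ) dρ = n!/αⁿ⁺¹, the integral (without the A² prefactor) comes out to 3·π·b^5.
Plugging in b = 1.81 yields A = 0.07390.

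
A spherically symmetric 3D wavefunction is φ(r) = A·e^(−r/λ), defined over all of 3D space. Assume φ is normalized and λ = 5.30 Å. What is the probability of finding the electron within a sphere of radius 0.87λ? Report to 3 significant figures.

With dV = 4πr²dr, the probability is ∫|φ|² dV over r ≤ 0.87λ.
Normalization gives A² = 1/(π·λ^3).
Let u = r/λ; then A², 4π and the length scale all cancel, so P = ∫_{0}^{0.87} u^2·e^(-2·u) du ÷ ∫_{0}^{∞} u^2·e^(-2·u) du.
An antiderivative of u^2·e^(-2·u) is -(2·u^2 + 2·u + 1)·e^(-2·u)/4; evaluating from 0 to 0.87 gives ≈ 0.063343, while the full integral is 1/4.
This evaluates to P = 0.2534.

P ≈ 0.253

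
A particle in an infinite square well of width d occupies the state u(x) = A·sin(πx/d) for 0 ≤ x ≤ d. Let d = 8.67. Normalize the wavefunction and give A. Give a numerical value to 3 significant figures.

We need A² ∫|f|² dx = 1, taking the integral from 0 to d.
With u = A·sin(πx/d), the integral evaluates to A²·[d/2].
So A² = (d/2)^(−1).
With d = 8.67: A² = 0.2307 and A = 0.4803.

A ≈ 0.480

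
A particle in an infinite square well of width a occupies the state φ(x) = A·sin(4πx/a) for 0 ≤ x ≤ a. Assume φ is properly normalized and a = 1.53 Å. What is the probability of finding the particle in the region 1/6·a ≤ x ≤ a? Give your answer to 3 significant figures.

P = ∫_{1/6·a}^{a} |φ(x)|² dx.
With A² fixed by ∫|φ|² = 1, i.e. A² = (a/2)^(−1), substitute and integrate.
In terms of u = x/a (A² and the length scale cancel between numerator and denominator), P = [∫_{1/6}^{1} sin(4·π·u)^2 du] / [∫_{0}^{1} sin(4·π·u)^2 du].
With ∫ sin(4·π·u)^2 du = u/2 - sin(4·π·u)·cos(4·π·u)/(8·π) + C, the region integral is -√(3)/(32·π) + 5/12 and the full one is 1/2.
Taking the ratio, P = -√(3)/(16·π) + 5/6.

P ≈ 0.799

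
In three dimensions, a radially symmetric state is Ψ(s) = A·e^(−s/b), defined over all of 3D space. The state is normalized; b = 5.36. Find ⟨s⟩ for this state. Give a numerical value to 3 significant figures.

By definition ⟨s⟩ = ∫ s |Ψ(s)|² 4πs² ds.
Since the A² factors cancel between numerator and denominator, ⟨s⟩ = 3·b/2.
With b = 5.36, ⟨s⟩ = 8.040.

⟨s⟩ ≈ 8.04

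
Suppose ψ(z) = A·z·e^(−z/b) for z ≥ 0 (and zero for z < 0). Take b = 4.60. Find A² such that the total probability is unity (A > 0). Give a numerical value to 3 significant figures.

We need A² ∫|f|² dz = 1, taking the integral from 0 to ∞.
Using ∫₀^∞ zⁿ e^(−αz) dz = n!/αⁿ⁺¹, carrying out the integral gives A² · b^3/4.
With b = 4.60: A² = 0.04109 and A = 0.2027.

A^2 ≈ 0.0411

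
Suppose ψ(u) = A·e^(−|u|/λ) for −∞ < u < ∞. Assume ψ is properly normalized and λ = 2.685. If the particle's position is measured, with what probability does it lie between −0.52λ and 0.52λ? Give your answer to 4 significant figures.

P ≈ 0.6465

P = ∫_{−0.52λ}^{0.52λ} |ψ(u)|² du.
The normalization integral ∫|ψ|²du over the whole domain equals λ·A², and A² cancels in the ratio.
Both integrals are even about u = 0, so only the u ≥ 0 halves are needed (the factors of 2 cancel). Let t = u/λ; then A² and the length scale cancel, so P = ∫_{0}^{0.52} e^(-2·t) dt ÷ ∫_{0}^{∞} e^(-2·t) dt.
Using ∫ e^(-2·t) dt = -e^(-2·t)/2, the numerator is 1/2 - e^(-26/25)/2 and the denominator is 1/2.
Taking the ratio, P = 0.64655.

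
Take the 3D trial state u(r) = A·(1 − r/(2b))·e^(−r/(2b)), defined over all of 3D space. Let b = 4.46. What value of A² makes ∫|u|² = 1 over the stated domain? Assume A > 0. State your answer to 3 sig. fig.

Require ∫ |u|² 4πr² dr = 1 over the whole domain.
In 3D with spherical symmetry the volume element is 4πr² dr.
With ∫₀^∞ r^4 e^(−αr) dr = 4!/α^5, with u = A·(1 − r/(2b))·e^(−r/(2b)), the integral evaluates to A²·[8·π·b^3].
So A² = (8·π·b^3)^(−1).
With b = 4.46: A² = 0.0004485 and A = 0.02118.

A^2 ≈ 0.000448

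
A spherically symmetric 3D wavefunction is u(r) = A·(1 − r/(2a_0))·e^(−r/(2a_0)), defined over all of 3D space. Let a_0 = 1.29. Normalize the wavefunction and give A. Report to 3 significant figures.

A ≈ 0.136

We need A² ∫|f|² 4πr² dr = 1, taking the integral from 0 to ∞.
(Spherical symmetry: dV = 4πr² dr.)
With ∫₀^∞ r^4 e^(−αr) dr = 4!/α^5, with u = A·(1 − r/(2a_0))·e^(−r/(2a_0)), the integral evaluates to A²·[8·π·a_0^3].
So A² = (8·π·a_0^3)^(−1).
Substituting a_0 = 1.29 gives A² = 0.01853, so A = 0.1361.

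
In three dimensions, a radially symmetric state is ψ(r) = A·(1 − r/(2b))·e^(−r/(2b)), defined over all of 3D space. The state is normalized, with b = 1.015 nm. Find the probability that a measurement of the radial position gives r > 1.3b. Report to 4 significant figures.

Integrate the radial probability density 4πr²|ψ|² over r > 1.3b.
A² is fixed by ∫₀^∞ 4πr²|ψ|² dr = 1, i.e. A² = (8·π·b^3)^(−1).
Let u = r/b; then A², 4π and the length scale all cancel, so P = ∫_{1.3}^{∞} u^2·(1 - u/2)^2·e^(-u) du ÷ ∫_{0}^{∞} u^2·(1 - u/2)^2·e^(-u) du.
With ∫ u^2·(1 - u/2)^2·e^(-u) du = -(u^4/4 + u^2 + 2·u + 2)·e^(-u) + C, the region integral is ≈ 1.90882 and the full one is 2.
Taking the ratio yields P = 0.95441.

P ≈ 0.9544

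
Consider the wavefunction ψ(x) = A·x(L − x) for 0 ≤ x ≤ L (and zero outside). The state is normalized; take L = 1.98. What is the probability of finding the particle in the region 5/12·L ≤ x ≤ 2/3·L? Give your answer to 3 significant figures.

P ≈ 0.444

P = ∫_{5/12·L}^{2/3·L} |ψ(x)|² dx.
With A² fixed by ∫|ψ|² = 1, i.e. A² = (L^5/30)^(−1), substitute and integrate.
In terms of u = x/L (A² and the length scale cancel between numerator and denominator), P = [∫_{5/12}^{2/3} u^2·(1 - u)^2 du] / [∫_{0}^{1} u^2·(1 - u)^2 du].
With ∫ u^2·(1 - u)^2 du = u^3·(6·u^2 - 15·u + 10)/30 + C, the region integral is ≈ 0.014783 and the full one is 1/30.
The result is P = 0.4435.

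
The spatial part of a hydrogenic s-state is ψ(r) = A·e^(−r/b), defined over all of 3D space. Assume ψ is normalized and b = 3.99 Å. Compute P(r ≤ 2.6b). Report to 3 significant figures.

Integrate the radial probability density 4πr²|ψ|² over r ≤ 2.6b.
A² is fixed by ∫₀^∞ 4πr²|ψ|² dr = 1, i.e. A² = (π·b^3)^(−1).
In terms of u = r/b (A², 4π and the length scale all cancel between numerator and denominator), P = [∫_{0}^{2.6} u^2·e^(-2·u) du] / [∫_{0}^{∞} u^2·e^(-2·u) du].
An antiderivative of u^2·e^(-2·u) is -(2·u^2 + 2·u + 1)·e^(-2·u)/4; evaluating from 0 to 2.6 gives 1/4 - 493·e^(-26/5)/100, while the full integral is 1/4.
Taking the ratio yields P = 0.8912.

P ≈ 0.891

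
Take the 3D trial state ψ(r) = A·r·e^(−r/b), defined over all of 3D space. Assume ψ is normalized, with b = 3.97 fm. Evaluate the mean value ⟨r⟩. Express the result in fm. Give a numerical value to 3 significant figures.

⟨r⟩ ≈ 9.93 fm

By definition ⟨r⟩ = ∫ r |ψ(r)|² 4πr² dr.
Using ∫₀^∞ rⁿ e^(−αr) dr = n!/αⁿ⁺¹, since the A² factors cancel between numerator and denominator, ⟨r⟩ = 5·b/2.
With b = 3.97, ⟨r⟩ = 9.925.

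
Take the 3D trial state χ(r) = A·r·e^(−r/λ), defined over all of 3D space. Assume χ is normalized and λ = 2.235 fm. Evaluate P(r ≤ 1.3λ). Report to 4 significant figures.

Integrate the radial probability density 4πr²|χ|² over r ≤ 1.3λ.
Normalization gives A² = 1/(3·π·λ^5).
Substituting u = r/λ, A², 4π and the length scale all cancel in the ratio: P = ∫_{0}^{1.3} u^4·e^(-2·u) du / ∫_{0}^{∞} u^4·e^(-2·u) du.
With ∫ u^4·e^(-2·u) du = -(u^4/2 + u^3 + 3·u^2/2 + 3·u/2 + 3/4)·e^(-2·u) + C, the region integral is ≈ 0.0919324 and the full one is 3/4.
The region integral divided by the full integral gives P = 0.12258.

P ≈ 0.1226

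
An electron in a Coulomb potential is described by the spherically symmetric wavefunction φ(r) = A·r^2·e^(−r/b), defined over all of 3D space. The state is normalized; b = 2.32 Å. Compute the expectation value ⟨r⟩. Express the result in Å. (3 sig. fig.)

The expectation value is the |φ|²-weighted average of r: ∫ r|φ|² 4πr² dr.
Using ∫₀^∞ rⁿ e^(−αr) dr = n!/αⁿ⁺¹, the ratio of the moment integral to the normalization integral gives ⟨r⟩ = 7·b/2.
With b = 2.32, ⟨r⟩ = 8.120.

⟨r⟩ ≈ 8.12 Å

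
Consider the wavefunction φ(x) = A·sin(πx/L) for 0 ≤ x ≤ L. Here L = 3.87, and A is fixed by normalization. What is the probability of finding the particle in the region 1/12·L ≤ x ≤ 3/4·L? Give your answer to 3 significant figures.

P = ∫_{1/12·L}^{3/4·L} |φ(x)|² dx.
With A² fixed by ∫|φ|² = 1, i.e. A² = (L/2)^(−1), substitute and integrate.
Substituting u = x/L, A² and the length scale cancel in the ratio: P = ∫_{1/12}^{3/4} sin(π·u)^2 du / ∫_{0}^{1} sin(π·u)^2 du.
An antiderivative of sin(π·u)^2 is u/2 - sin(2·π·u)/(4·π); evaluating from 1/12 to 3/4 gives 3/(8·π) + 1/3, while the full integral is 1/2.
Taking the ratio, P = (9 + 8·π)/(12·π).

P ≈ 0.905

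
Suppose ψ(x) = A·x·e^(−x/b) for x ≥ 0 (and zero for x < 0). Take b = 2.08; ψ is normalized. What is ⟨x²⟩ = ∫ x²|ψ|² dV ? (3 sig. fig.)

⟨x^2⟩ ≈ 13.0

⟨x²⟩ = ∫ x^2 |ψ|² dx over the full domain.
With ∫₀^∞ x^4 e^(−αx) dx = 4!/α^5, evaluating both integrals, ⟨x²⟩ = 3·b^2.
With b = 2.08, ⟨x^2⟩ = 12.98.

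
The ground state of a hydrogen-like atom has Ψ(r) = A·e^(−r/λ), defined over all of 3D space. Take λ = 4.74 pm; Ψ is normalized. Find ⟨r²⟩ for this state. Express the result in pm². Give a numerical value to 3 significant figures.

⟨r^2⟩ ≈ 67.4 pm^2

The expectation value is the |Ψ|²-weighted average of r^2: ∫ r^2|Ψ|² 4πr² dr.
Evaluating both integrals, ⟨r²⟩ = 3·λ^2.
Putting λ = 4.74 gives 67.40.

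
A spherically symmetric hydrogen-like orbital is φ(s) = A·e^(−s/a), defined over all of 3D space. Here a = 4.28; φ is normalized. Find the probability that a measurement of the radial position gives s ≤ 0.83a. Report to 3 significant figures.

P ≈ 0.232

P = ∫ |φ|² 4πs² ds over s ≤ 0.83a.
A² is fixed by ∫₀^∞ 4πs²|φ|² ds = 1, i.e. A² = (π·a^3)^(−1).
In terms of u = s/a (A², 4π and the length scale all cancel between numerator and denominator), P = [∫_{0}^{0.83} u^2·e^(-2·u) du] / [∫_{0}^{∞} u^2·e^(-2·u) du].
Using ∫ u^2·e^(-2·u) du = -(2·u^2 + 2·u + 1)·e^(-2·u)/4, the numerator is ≈ 0.058064 and the denominator is 1/4.
This evaluates to P = 0.2323.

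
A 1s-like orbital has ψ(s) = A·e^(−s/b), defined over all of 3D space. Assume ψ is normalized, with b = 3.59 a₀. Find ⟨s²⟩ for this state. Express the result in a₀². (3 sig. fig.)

The expectation value is the |ψ|²-weighted average of s^2: ∫ s^2|ψ|² 4πs² ds.
With ∫₀^∞ s^4 e^(−αs) ds = 4!/α^5, evaluating both integrals, ⟨s²⟩ = 3·b^2.
Putting b = 3.59 gives 38.66.

⟨s^2⟩ ≈ 38.7 a₀^2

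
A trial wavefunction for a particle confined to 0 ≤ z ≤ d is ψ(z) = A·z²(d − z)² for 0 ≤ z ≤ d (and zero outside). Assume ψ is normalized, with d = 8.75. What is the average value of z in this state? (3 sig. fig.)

The expectation value is the |ψ|²-weighted average of z: ∫ z|ψ|² dz.
Evaluating both integrals, ⟨z⟩ = d/2.
With d = 8.75, ⟨z⟩ = 4.375.

⟨z⟩ ≈ 4.38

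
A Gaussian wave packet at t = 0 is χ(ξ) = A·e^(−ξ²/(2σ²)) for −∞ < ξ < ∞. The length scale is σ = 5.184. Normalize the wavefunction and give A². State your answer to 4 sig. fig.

A^2 ≈ 0.1088

Normalization requires ∫|χ|² dξ = 1, integrated from −∞ to ∞.
With χ = A·e^(−ξ²/(2σ²)), the integral evaluates to A²·[√(π)·σ].
Hence A² = 1/[√(π)·σ].
Substituting σ = 5.184 gives A² = 0.10883, so A = 0.32990.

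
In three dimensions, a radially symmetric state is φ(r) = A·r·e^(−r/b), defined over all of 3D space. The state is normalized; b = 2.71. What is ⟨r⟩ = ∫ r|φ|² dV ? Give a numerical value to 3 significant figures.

⟨r⟩ ≈ 6.78

The expectation value is the |φ|²-weighted average of r: ∫ r|φ|² 4πr² dr.
Since the A² factors cancel between numerator and denominator, ⟨r⟩ = 5·b/2.
With b = 2.71, ⟨r⟩ = 6.775.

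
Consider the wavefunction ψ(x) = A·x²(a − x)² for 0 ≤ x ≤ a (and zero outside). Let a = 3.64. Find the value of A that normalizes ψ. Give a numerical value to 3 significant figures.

Require ∫ |ψ|² dx = 1 over the whole domain.
Expanding the polynomial and integrating term by term, carrying out the integral gives A² · a^9/630.
Setting this equal to 1 gives A² = 1/(a^9/630).
Substituting a = 3.64 gives A² = 0.005616, so A = 0.07494.

A ≈ 0.0749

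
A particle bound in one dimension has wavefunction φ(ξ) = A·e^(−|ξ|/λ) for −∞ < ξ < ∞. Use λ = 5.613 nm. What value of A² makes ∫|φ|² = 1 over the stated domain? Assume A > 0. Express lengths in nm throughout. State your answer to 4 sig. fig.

A^2 ≈ 0.1782 nm^(-1)

We need A² ∫|f|² dξ = 1, taking the integral from −∞ to ∞.
With ∫₀^∞ ξ^0 e^(−αξ) dξ = 0!/α^1, the integral (without the A² prefactor) comes out to λ.
Setting this equal to 1 gives A² = 1/(λ).
Plugging in λ = 5.613 yields A = 0.42209.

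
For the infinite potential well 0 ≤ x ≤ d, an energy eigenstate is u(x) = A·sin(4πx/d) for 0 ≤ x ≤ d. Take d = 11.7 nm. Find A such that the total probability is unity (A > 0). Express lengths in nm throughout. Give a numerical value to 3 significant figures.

A ≈ 0.413 nm^(-1/2)

We need A² ∫|f|² dx = 1, taking the integral from 0 to d.
Using sin²θ = (1 − cos 2θ)/2, carrying out the integral gives A² · d/2.
Hence A² = 1/[d/2].
Substituting d = 11.7 gives A² = 0.1709, so A = 0.4134.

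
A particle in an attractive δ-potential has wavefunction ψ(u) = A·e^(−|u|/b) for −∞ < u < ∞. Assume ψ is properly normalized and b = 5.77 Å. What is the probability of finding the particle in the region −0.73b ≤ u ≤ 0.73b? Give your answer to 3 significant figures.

P ≈ 0.768

P = ∫_{−0.73b}^{0.73b} |ψ(u)|² du.
With A² fixed by ∫|ψ|² = 1, i.e. A² = (b)^(−1), substitute and integrate.
Both integrals are even about u = 0, so only the u ≥ 0 halves are needed (the factors of 2 cancel). In terms of t = u/b (A² and the length scale cancel between numerator and denominator), P = [∫_{0}^{0.73} e^(-2·t) dt] / [∫_{0}^{∞} e^(-2·t) dt].
Using ∫ e^(-2·t) dt = -e^(-2·t)/2, the numerator is 1/2 - e^(-73/50)/2 and the denominator is 1/2.
The result is P = 0.7678.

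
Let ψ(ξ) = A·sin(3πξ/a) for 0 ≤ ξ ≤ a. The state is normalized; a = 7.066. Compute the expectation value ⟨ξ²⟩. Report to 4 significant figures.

⟨ξ^2⟩ ≈ 16.36

⟨ξ²⟩ = ∫ ξ^2 |ψ|² dξ over the full domain.
With ∫₀^a sin²(nπξ/a) dξ = a/2, the ratio of the moment integral to the normalization integral gives ⟨ξ²⟩ = -a^2/(18·π^2) + a^2/3.
With a = 7.066, ⟨ξ^2⟩ = 16.362.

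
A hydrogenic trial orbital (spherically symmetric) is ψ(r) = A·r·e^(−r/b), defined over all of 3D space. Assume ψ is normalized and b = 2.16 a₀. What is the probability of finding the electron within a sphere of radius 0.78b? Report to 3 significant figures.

P ≈ 0.0215

With dV = 4πr²dr, the probability is ∫|ψ|² dV over r ≤ 0.78b.
A² is fixed by ∫₀^∞ 4πr²|ψ|² dr = 1, i.e. A² = (3·π·b^5)^(−1).
Let u = r/b; then A², 4π and the length scale all cancel, so P = ∫_{0}^{0.78} u^4·e^(-2·u) du ÷ ∫_{0}^{∞} u^4·e^(-2·u) du.
Using ∫ u^4·e^(-2·u) du = -(u^4/2 + u^3 + 3·u^2/2 + 3·u/2 + 3/4)·e^(-2·u), the numerator is ≈ 0.016157 and the denominator is 3/4.
This evaluates to P = 0.02154.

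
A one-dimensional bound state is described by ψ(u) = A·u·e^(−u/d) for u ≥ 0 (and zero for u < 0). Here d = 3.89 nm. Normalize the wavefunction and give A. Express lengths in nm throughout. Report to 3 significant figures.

A ≈ 0.261 nm^(-3/2)

Normalization requires ∫|ψ|² du = 1, integrated from 0 to ∞.
Recall ∫₀^∞ u^m e^(−u/β) du = m!·β^(m+1), with ψ = A·u·e^(−u/d), the integral evaluates to A²·[d^3/4].
Hence A² = 1/[d^3/4].
Plugging in d = 3.89 yields A = 0.2607.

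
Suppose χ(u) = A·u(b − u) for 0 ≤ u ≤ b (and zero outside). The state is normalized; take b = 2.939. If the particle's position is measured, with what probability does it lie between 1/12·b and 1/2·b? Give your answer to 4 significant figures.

P ≈ 0.4949

|χ|² is the probability density, so P = ∫_{1/12·b}^{1/2·b} |χ|² du.
Since A² = 1/(b^5/30), this is the region integral divided by the full normalization integral.
In terms of t = u/b (A² and the length scale cancel between numerator and denominator), P = [∫_{1/12}^{1/2} t^2·(1 - t)^2 dt] / [∫_{0}^{1} t^2·(1 - t)^2 dt].
An antiderivative of t^2·(1 - t)^2 is t^3·(6·t^2 - 15·t + 10)/30; evaluating from 1/12 to 1/2 gives ≈ 0.0164971, while the full integral is 1/30.
Evaluating gives P = 0.49491.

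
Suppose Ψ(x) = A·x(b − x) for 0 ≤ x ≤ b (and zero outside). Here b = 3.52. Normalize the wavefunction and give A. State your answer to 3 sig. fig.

A ≈ 0.236

Require ∫ |Ψ|² dx = 1 over the whole domain.
Expanding the polynomial and integrating term by term, carrying out the integral gives A² · b^5/30.
Hence A² = 1/[b^5/30].
With b = 3.52: A² = 0.05551 and A = 0.2356.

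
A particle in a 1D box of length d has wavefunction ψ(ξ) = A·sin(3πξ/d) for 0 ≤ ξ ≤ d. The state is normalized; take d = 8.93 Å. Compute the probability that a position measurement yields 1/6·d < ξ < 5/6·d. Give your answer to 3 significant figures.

P ≈ 0.667

The probability is P = ∫ |ψ|² dξ over [1/6·d, 5/6·d].
With A² fixed by ∫|ψ|² = 1, i.e. A² = (d/2)^(−1), substitute and integrate.
Let u = ξ/d; then A² and the length scale cancel, so P = ∫_{1/6}^{5/6} sin(3·π·u)^2 du ÷ ∫_{0}^{1} sin(3·π·u)^2 du.
An antiderivative of sin(3·π·u)^2 is u/2 - sin(6·π·u)/(12·π); evaluating from 1/6 to 5/6 gives 1/3, while the full integral is 1/2.
Taking the ratio, P = 2/3.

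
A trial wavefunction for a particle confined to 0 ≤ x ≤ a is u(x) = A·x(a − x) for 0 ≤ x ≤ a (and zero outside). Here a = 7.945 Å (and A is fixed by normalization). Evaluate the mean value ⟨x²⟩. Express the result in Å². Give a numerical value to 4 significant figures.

⟨x^2⟩ ≈ 18.04 Å^2

By definition ⟨x²⟩ = ∫ x^2 |u(x)|² dx.
Since the A² factors cancel between numerator and denominator, ⟨x²⟩ = 2·a^2/7.
Putting a = 7.945 gives 18.035.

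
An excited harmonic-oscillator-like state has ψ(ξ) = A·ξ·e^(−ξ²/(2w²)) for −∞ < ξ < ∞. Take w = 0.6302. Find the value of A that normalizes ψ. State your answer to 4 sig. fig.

A ≈ 2.123

Normalization requires ∫|ψ|² dξ = 1, integrated from −∞ to ∞.
∫|ψ|² dξ = A²·(√(π)·w^3/2).
Hence A² = 1/[√(π)·w^3/2].
Substituting w = 0.6302 gives A² = 4.5084, so A = 2.1233.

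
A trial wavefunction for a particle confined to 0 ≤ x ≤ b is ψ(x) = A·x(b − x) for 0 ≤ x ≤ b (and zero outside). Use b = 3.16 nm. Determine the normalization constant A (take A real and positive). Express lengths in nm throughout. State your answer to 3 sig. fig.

A ≈ 0.309 nm^(-5/2)

The normalization condition is ∫|ψ|² dx = 1 from 0 to b.
∫|ψ|² dx = A²·(b^5/30).
Hence A² = 1/[b^5/30].
With b = 3.16: A² = 0.09521 and A = 0.3086.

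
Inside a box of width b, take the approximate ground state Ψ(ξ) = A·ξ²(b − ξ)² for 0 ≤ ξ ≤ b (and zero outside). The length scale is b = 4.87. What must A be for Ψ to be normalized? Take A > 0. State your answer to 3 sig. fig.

A ≈ 0.0202

Require ∫ |Ψ|² dξ = 1 over the whole domain.
Expanding the polynomial and integrating term by term, with Ψ = A·ξ²(b − ξ)², the integral evaluates to A²·[b^9/630].
Hence A² = 1/[b^9/630].
Plugging in b = 4.87 yields A = 0.02022.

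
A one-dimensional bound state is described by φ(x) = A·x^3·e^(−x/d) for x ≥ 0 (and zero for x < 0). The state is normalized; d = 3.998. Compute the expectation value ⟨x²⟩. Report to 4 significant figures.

⟨x^2⟩ ≈ 223.8

By definition ⟨x²⟩ = ∫ x^2 |φ(x)|² dx.
The ratio of the moment integral to the normalization integral gives ⟨x²⟩ = 14·d^2.
With d = 3.998, ⟨x^2⟩ = 223.78.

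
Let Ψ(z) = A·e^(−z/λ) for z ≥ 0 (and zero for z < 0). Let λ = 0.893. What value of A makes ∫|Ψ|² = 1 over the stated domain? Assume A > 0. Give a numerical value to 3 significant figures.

A ≈ 1.50

Normalization requires ∫|Ψ|² dz = 1, integrated from 0 to ∞.
With ∫₀^∞ z^0 e^(−αz) dz = 0!/α^1, carrying out the integral gives A² · λ/2.
Setting this equal to 1 gives A² = 1/(λ/2).
Substituting λ = 0.893 gives A² = 2.240, so A = 1.497.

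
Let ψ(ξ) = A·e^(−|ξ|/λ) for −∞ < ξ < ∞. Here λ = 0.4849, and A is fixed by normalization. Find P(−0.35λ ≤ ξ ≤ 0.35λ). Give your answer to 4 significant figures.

P = ∫_{−0.35λ}^{0.35λ} |ψ(ξ)|² dξ.
With A² fixed by ∫|ψ|² = 1, i.e. A² = (λ)^(−1), substitute and integrate.
Both integrals are even about ξ = 0, so only the ξ ≥ 0 halves are needed (the factors of 2 cancel). Substituting u = ξ/λ, A² and the length scale cancel in the ratio: P = ∫_{0}^{0.35} e^(-2·u) du / ∫_{0}^{∞} e^(-2·u) du.
With ∫ e^(-2·u) du = -e^(-2·u)/2 + C, the region integral is 1/2 - e^(-7/10)/2 and the full one is 1/2.
This works out to P = 0.50341.

P ≈ 0.5034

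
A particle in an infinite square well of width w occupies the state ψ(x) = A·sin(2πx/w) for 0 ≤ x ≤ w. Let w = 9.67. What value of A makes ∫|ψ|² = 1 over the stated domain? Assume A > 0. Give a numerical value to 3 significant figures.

We need A² ∫|f|² dx = 1, taking the integral from 0 to w.
Carrying out the integral gives A² · w/2.
Hence A² = 1/[w/2].
Substituting w = 9.67 gives A² = 0.2068, so A = 0.4548.

A ≈ 0.455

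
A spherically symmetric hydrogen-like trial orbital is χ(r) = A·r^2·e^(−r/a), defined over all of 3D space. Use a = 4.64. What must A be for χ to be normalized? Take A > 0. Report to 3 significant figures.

We need A² ∫|f|² 4πr² dr = 1, taking the integral from 0 to ∞.
With ∫₀^∞ r^6 e^(−αr) dr = 6!/α^7, with χ = A·r^2·e^(−r/a), the integral evaluates to A²·[45·π·a^7/2].
So A² = (45·π·a^7/2)^(−1).
Plugging in a = 4.64 yields A = 0.0005527.

A ≈ 0.000553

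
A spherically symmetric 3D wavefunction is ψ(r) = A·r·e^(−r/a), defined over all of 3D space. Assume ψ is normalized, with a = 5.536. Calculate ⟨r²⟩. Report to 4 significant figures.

⟨r^2⟩ ≈ 229.9

By definition ⟨r²⟩ = ∫ r^2 |ψ(r)|² 4πr² dr.
The ratio of the moment integral to the normalization integral gives ⟨r²⟩ = 15·a^2/2.
Putting a = 5.536 gives 229.85.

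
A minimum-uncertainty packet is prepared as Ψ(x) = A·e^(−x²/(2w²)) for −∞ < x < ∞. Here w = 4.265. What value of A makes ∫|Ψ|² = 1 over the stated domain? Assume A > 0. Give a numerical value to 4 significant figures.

The normalization condition is ∫|Ψ|² dx = 1 from −∞ to ∞.
∫|Ψ|² dx = A²·(√(π)·w).
So A² = (√(π)·w)^(−1).
Plugging in w = 4.265 yields A = 0.36371.

A ≈ 0.3637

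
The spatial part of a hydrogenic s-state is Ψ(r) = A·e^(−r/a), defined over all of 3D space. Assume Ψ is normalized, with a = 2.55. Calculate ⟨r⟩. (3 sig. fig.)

The expectation value is the |Ψ|²-weighted average of r: ∫ r|Ψ|² 4πr² dr.
Using ∫₀^∞ rⁿ e^(−αr) dr = n!/αⁿ⁺¹, evaluating both integrals, ⟨r⟩ = 3·a/2.
Putting a = 2.55 gives 3.825.

⟨r⟩ ≈ 3.83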